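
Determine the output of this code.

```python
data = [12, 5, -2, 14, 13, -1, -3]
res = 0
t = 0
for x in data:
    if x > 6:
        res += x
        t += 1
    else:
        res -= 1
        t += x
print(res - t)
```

33

x=12: >6, res = 0+12 = 12; t=1
x=5: not >6, res = 12-1 = 11; t=6
x=-2: not >6, res = 11-1 = 10; t=4
x=14: >6, res = 10+14 = 24; t=5
x=13: >6, res = 24+13 = 37; t=6
x=-1: not >6, res = 37-1 = 36; t=5
x=-3: not >6, res = 36-1 = 35; t=2
res-t = 35-2 = 33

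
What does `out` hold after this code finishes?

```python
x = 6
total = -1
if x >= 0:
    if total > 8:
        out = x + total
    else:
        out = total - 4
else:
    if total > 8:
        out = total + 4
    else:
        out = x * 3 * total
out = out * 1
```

x=6, total=-1
x >= 0 is True; total > 8 is False
→ out = total - 4 = -5
out = (-5)*1 = -5

-5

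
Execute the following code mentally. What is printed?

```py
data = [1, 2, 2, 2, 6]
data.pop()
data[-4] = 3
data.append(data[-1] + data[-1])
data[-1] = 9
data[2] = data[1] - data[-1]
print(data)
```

pop() removes 6 → [1, 2, 2, 2]
data[-4] = 3 → [3, 2, 2, 2]
append data[-1]+data[-1] = 2+2 = 4 → [3, 2, 2, 2, 4]
data[-1] = 9 → [3, 2, 2, 2, 9]
data[2] = data[1]-data[-1] = 2-9 = -7 → [3, 2, -7, 2, 9]

[3, 2, -7, 2, 9]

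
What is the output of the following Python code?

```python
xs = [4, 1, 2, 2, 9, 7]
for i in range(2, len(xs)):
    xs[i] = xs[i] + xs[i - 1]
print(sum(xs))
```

48

i=2: xs[2] = 2+1 = 3 → [4, 1, 3, 2, 9, 7]
i=3: xs[3] = 2+3 = 5 → [4, 1, 3, 5, 9, 7]
i=4: xs[4] = 9+5 = 14 → [4, 1, 3, 5, 14, 7]
i=5: xs[5] = 7+14 = 21 → [4, 1, 3, 5, 14, 21]
sum = 48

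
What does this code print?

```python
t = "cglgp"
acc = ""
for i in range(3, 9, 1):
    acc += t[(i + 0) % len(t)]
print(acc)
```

gpcglg

i=3: add t[3]='g' → 'g'
i=4: add t[4]='p' → 'gp'
i=5: add t[0]='c' → 'gpc'
i=6: add t[1]='g' → 'gpcg'
i=7: add t[2]='l' → 'gpcgl'
i=8: add t[3]='g' → 'gpcglg'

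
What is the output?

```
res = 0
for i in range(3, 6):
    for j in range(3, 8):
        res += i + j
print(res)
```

i=3,j=3: res = 0+6 = 6
i=3,j=4: res = 6+7 = 13
i=3,j=5: res = 13+8 = 21
i=3,j=6: res = 21+9 = 30
i=3,j=7: res = 30+10 = 40
i=4,j=3: res = 40+7 = 47
i=4,j=4: res = 47+8 = 55
i=4,j=5: res = 55+9 = 64
i=4,j=6: res = 64+10 = 74
i=4,j=7: res = 74+11 = 85
i=5,j=3: res = 85+8 = 93
i=5,j=4: res = 93+9 = 102
i=5,j=5: res = 102+10 = 112
i=5,j=6: res = 112+11 = 123
i=5,j=7: res = 123+12 = 135

135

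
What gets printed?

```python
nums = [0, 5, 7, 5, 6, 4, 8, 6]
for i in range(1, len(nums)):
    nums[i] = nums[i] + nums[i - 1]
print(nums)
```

[0, 5, 12, 17, 23, 27, 35, 41]

i=1: nums[1] = 5+0 = 5 → [0, 5, 7, 5, 6, 4, 8, 6]
i=2: nums[2] = 7+5 = 12 → [0, 5, 12, 5, 6, 4, 8, 6]
i=3: nums[3] = 5+12 = 17 → [0, 5, 12, 17, 6, 4, 8, 6]
i=4: nums[4] = 6+17 = 23 → [0, 5, 12, 17, 23, 4, 8, 6]
i=5: nums[5] = 4+23 = 27 → [0, 5, 12, 17, 23, 27, 8, 6]
i=6: nums[6] = 8+27 = 35 → [0, 5, 12, 17, 23, 27, 35, 6]
i=7: nums[7] = 6+35 = 41 → [0, 5, 12, 17, 23, 27, 35, 41]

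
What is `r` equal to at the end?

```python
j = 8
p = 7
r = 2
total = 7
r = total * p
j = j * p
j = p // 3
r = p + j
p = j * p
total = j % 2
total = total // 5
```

9

r = 7*7 = 49
j = 8*7 = 56
j = 7//3 = 2
r = 7+2 = 9
p = 2*7 = 14
total = 2%2 = 0
total = 0//5 = 0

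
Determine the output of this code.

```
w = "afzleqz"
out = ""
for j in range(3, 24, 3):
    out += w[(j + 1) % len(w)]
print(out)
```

ealzzqf

j=3: add w[4]='e' → 'e'
j=6: add w[0]='a' → 'ea'
j=9: add w[3]='l' → 'eal'
j=12: add w[6]='z' → 'ealz'
j=15: add w[2]='z' → 'ealzz'
j=18: add w[5]='q' → 'ealzzq'
j=21: add w[1]='f' → 'ealzzqf'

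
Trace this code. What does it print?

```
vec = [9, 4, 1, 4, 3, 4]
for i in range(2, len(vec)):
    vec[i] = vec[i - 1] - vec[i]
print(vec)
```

i=2: vec[2] = 4-1 = 3 → [9, 4, 3, 4, 3, 4]
i=3: vec[3] = 3-4 = -1 → [9, 4, 3, -1, 3, 4]
i=4: vec[4] = (-1)-3 = -4 → [9, 4, 3, -1, -4, 4]
i=5: vec[5] = (-4)-4 = -8 → [9, 4, 3, -1, -4, -8]

[9, 4, 3, -1, -4, -8]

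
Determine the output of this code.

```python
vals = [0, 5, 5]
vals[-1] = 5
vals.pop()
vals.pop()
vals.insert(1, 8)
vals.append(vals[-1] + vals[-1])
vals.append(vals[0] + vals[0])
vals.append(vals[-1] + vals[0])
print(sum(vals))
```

24

vals[-1] = 5 → [0, 5, 5]
pop() removes 5 → [0, 5]
pop() removes 5 → [0]
insert 8 at 1 → [0, 8]
append vals[-1]+vals[-1] = 8+8 = 16 → [0, 8, 16]
append vals[0]+vals[0] = 0+0 = 0 → [0, 8, 16, 0]
append vals[-1]+vals[0] = 0+0 = 0 → [0, 8, 16, 0, 0]
sum = 24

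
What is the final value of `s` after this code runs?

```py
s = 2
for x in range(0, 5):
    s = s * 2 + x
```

x=0: s = 2*2+0 = 4
x=1: s = 4*2+1 = 9
x=2: s = 9*2+2 = 20
x=3: s = 20*2+3 = 43
x=4: s = 43*2+4 = 90

90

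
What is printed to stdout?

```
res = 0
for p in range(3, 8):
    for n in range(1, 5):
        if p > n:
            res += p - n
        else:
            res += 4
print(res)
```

63

p=3,n=1: 3>1, res = 0+2 = 2
p=3,n=2: 3>2, res = 2+1 = 3
p=3,n=3: not 3>3, res = 3+4 = 7
p=3,n=4: not 3>4, res = 7+4 = 11
p=4,n=1: 4>1, res = 11+3 = 14
p=4,n=2: 4>2, res = 14+2 = 16
p=4,n=3: 4>3, res = 16+1 = 17
p=4,n=4: not 4>4, res = 17+4 = 21
p=5,n=1: 5>1, res = 21+4 = 25
p=5,n=2: 5>2, res = 25+3 = 28
p=5,n=3: 5>3, res = 28+2 = 30
p=5,n=4: 5>4, res = 30+1 = 31
p=6,n=1: 6>1, res = 31+5 = 36
p=6,n=2: 6>2, res = 36+4 = 40
p=6,n=3: 6>3, res = 40+3 = 43
p=6,n=4: 6>4, res = 43+2 = 45
p=7,n=1: 7>1, res = 45+6 = 51
p=7,n=2: 7>2, res = 51+5 = 56
p=7,n=3: 7>3, res = 56+4 = 60
p=7,n=4: 7>4, res = 60+3 = 63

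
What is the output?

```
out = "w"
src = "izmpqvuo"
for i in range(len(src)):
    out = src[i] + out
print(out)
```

ouvqpmziw

i=0: prepend 'i' → 'iw'
i=1: prepend 'z' → 'ziw'
i=2: prepend 'm' → 'mziw'
i=3: prepend 'p' → 'pmziw'
i=4: prepend 'q' → 'qpmziw'
i=5: prepend 'v' → 'vqpmziw'
i=6: prepend 'u' → 'uvqpmziw'
i=7: prepend 'o' → 'ouvqpmziw'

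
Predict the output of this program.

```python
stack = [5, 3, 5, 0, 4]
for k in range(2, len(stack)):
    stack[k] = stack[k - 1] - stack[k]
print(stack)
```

[5, 3, -2, -2, -6]

k=2: stack[2] = 3-5 = -2 → [5, 3, -2, 0, 4]
k=3: stack[3] = (-2)-0 = -2 → [5, 3, -2, -2, 4]
k=4: stack[4] = (-2)-4 = -6 → [5, 3, -2, -2, -6]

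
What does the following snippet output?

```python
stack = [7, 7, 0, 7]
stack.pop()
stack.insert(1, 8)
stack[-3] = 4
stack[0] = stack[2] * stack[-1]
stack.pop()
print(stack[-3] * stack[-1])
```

0

pop() removes 7 → [7, 7, 0]
insert 8 at 1 → [7, 8, 7, 0]
stack[-3] = 4 → [7, 4, 7, 0]
stack[0] = stack[2]*stack[-1] = 7*0 = 0 → [0, 4, 7, 0]
pop() removes 0 → [0, 4, 7]
stack[-3]*stack[-1] = 0*7 = 0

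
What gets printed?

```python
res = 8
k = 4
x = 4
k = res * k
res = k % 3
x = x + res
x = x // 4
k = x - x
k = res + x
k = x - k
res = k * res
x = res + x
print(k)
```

-2

k = 8*4 = 32
res = 32%3 = 2
x = 4+2 = 6
x = 6//4 = 1
k = 1-1 = 0
k = 2+1 = 3
k = 1-3 = -2
res = (-2)*2 = -4
x = (-4)+1 = -3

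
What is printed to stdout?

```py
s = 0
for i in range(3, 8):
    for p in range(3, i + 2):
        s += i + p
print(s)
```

205

i=3,p=3: s = 0+6 = 6
i=3,p=4: s = 6+7 = 13
i=4,p=3: s = 13+7 = 20
i=4,p=4: s = 20+8 = 28
i=4,p=5: s = 28+9 = 37
i=5,p=3: s = 37+8 = 45
i=5,p=4: s = 45+9 = 54
i=5,p=5: s = 54+10 = 64
i=5,p=6: s = 64+11 = 75
i=6,p=3: s = 75+9 = 84
i=6,p=4: s = 84+10 = 94
i=6,p=5: s = 94+11 = 105
i=6,p=6: s = 105+12 = 117
i=6,p=7: s = 117+13 = 130
i=7,p=3: s = 130+10 = 140
i=7,p=4: s = 140+11 = 151
i=7,p=5: s = 151+12 = 163
i=7,p=6: s = 163+13 = 176
i=7,p=7: s = 176+14 = 190
i=7,p=8: s = 190+15 = 205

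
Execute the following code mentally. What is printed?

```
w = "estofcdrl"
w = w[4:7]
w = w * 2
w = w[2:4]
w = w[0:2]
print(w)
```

df

slice [4:7] → 'fcd'
repeat ×2 → 'fcdfcd'
slice [2:4] → 'df'
slice [0:2] → 'df'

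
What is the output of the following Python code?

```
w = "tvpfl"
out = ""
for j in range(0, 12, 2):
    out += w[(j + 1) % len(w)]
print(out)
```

j=0: add w[1]='v' → 'v'
j=2: add w[3]='f' → 'vf'
j=4: add w[0]='t' → 'vft'
j=6: add w[2]='p' → 'vftp'
j=8: add w[4]='l' → 'vftpl'
j=10: add w[1]='v' → 'vftplv'

vftplv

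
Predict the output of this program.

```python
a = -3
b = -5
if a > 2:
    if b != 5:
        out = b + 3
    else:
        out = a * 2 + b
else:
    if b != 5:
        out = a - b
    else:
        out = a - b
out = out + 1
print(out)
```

a=-3, b=-5
a > 2 is False; b != 5 is True
→ out = a - b = 2
out = 2+1 = 3

3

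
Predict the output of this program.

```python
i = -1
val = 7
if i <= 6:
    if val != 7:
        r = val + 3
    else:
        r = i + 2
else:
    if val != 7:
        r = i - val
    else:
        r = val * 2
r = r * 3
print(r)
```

3

i=-1, val=7
i <= 6 is True; val != 7 is False
→ r = i + 2 = 1
r = 1*3 = 3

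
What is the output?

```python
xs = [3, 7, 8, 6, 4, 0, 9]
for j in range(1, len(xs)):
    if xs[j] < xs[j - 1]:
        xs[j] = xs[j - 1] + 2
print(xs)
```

[3, 7, 8, 10, 12, 14, 16]

j=1: 7>=3, unchanged → [3, 7, 8, 6, 4, 0, 9]
j=2: 8>=7, unchanged → [3, 7, 8, 6, 4, 0, 9]
j=3: 6<8, xs[3] = 8+2 = 10 → [3, 7, 8, 10, 4, 0, 9]
j=4: 4<10, xs[4] = 10+2 = 12 → [3, 7, 8, 10, 12, 0, 9]
j=5: 0<12, xs[5] = 12+2 = 14 → [3, 7, 8, 10, 12, 14, 9]
j=6: 9<14, xs[6] = 14+2 = 16 → [3, 7, 8, 10, 12, 14, 16]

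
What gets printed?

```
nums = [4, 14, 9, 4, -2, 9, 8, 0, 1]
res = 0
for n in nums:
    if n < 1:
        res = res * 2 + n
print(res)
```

-4

n=4: not <1
n=14: not <1
n=9: not <1
n=4: not <1
n=-2: <1, res = 0*2+(-2) = -2
n=9: not <1
n=8: not <1
n=0: <1, res = (-2)*2+0 = -4
n=1: not <1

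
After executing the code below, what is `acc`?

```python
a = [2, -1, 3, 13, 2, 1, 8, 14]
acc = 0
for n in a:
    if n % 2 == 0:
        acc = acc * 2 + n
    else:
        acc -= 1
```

n=2: even, acc = 0*2+2 = 2
n=-1: not even, acc = 2-1 = 1
n=3: not even, acc = 1-1 = 0
n=13: not even, acc = 0-1 = -1
n=2: even, acc = (-1)*2+2 = 0
n=1: not even, acc = 0-1 = -1
n=8: even, acc = (-1)*2+8 = 6
n=14: even, acc = 6*2+14 = 26

26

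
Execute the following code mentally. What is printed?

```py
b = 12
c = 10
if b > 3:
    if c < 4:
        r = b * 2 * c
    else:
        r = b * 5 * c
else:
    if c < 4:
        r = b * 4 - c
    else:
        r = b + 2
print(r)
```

b=12, c=10
b > 3 is True; c < 4 is False
→ r = b * 5 * c = 600

600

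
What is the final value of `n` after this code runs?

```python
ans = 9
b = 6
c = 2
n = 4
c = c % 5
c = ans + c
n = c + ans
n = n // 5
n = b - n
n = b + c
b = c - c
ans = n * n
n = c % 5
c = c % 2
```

1

c = 2%5 = 2
c = 9+2 = 11
n = 11+9 = 20
n = 20//5 = 4
n = 6-4 = 2
n = 6+11 = 17
b = 11-11 = 0
ans = 17*17 = 289
n = 11%5 = 1
c = 11%2 = 1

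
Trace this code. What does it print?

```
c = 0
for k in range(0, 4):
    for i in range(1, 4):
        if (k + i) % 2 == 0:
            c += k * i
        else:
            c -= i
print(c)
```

8

k=0,i=1: odd sum, c = 0-1 = -1
k=0,i=2: even sum, c = (-1)+0 = -1
k=0,i=3: odd sum, c = (-1)-3 = -4
k=1,i=1: even sum, c = (-4)+1 = -3
k=1,i=2: odd sum, c = (-3)-2 = -5
k=1,i=3: even sum, c = (-5)+3 = -2
k=2,i=1: odd sum, c = (-2)-1 = -3
k=2,i=2: even sum, c = (-3)+4 = 1
k=2,i=3: odd sum, c = 1-3 = -2
k=3,i=1: even sum, c = (-2)+3 = 1
k=3,i=2: odd sum, c = 1-2 = -1
k=3,i=3: even sum, c = (-1)+9 = 8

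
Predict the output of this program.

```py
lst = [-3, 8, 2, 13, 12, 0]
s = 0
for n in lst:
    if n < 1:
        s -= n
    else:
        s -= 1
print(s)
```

n=-3: <1, s = 0-(-3) = 3
n=8: not <1, s = 3-1 = 2
n=2: not <1, s = 2-1 = 1
n=13: not <1, s = 1-1 = 0
n=12: not <1, s = 0-1 = -1
n=0: <1, s = (-1)-0 = -1

-1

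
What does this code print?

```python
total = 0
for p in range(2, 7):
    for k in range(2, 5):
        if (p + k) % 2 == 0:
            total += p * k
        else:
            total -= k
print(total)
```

p=2,k=2: even sum, total = 0+4 = 4
p=2,k=3: odd sum, total = 4-3 = 1
p=2,k=4: even sum, total = 1+8 = 9
p=3,k=2: odd sum, total = 9-2 = 7
p=3,k=3: even sum, total = 7+9 = 16
p=3,k=4: odd sum, total = 16-4 = 12
p=4,k=2: even sum, total = 12+8 = 20
p=4,k=3: odd sum, total = 20-3 = 17
p=4,k=4: even sum, total = 17+16 = 33
p=5,k=2: odd sum, total = 33-2 = 31
p=5,k=3: even sum, total = 31+15 = 46
p=5,k=4: odd sum, total = 46-4 = 42
p=6,k=2: even sum, total = 42+12 = 54
p=6,k=3: odd sum, total = 54-3 = 51
p=6,k=4: even sum, total = 51+24 = 75

75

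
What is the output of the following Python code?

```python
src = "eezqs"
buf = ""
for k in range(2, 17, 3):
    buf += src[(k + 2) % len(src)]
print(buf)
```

k=2: add src[4]='s' → 's'
k=5: add src[2]='z' → 'sz'
k=8: add src[0]='e' → 'sze'
k=11: add src[3]='q' → 'szeq'
k=14: add src[1]='e' → 'szeqe'

szeqe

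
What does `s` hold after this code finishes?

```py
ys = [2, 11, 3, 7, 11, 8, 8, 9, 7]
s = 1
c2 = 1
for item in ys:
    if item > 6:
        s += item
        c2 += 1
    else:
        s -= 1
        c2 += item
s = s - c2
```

item=2: not >6, s = 1-1 = 0; c2=3
item=11: >6, s = 0+11 = 11; c2=4
item=3: not >6, s = 11-1 = 10; c2=7
item=7: >6, s = 10+7 = 17; c2=8
item=11: >6, s = 17+11 = 28; c2=9
item=8: >6, s = 28+8 = 36; c2=10
item=8: >6, s = 36+8 = 44; c2=11
item=9: >6, s = 44+9 = 53; c2=12
item=7: >6, s = 53+7 = 60; c2=13
s-c2 = 60-13 = 47

47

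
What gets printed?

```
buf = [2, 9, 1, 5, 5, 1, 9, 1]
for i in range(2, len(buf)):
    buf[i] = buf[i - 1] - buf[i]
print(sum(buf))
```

-8

i=2: buf[2] = 9-1 = 8 → [2, 9, 8, 5, 5, 1, 9, 1]
i=3: buf[3] = 8-5 = 3 → [2, 9, 8, 3, 5, 1, 9, 1]
i=4: buf[4] = 3-5 = -2 → [2, 9, 8, 3, -2, 1, 9, 1]
i=5: buf[5] = (-2)-1 = -3 → [2, 9, 8, 3, -2, -3, 9, 1]
i=6: buf[6] = (-3)-9 = -12 → [2, 9, 8, 3, -2, -3, -12, 1]
i=7: buf[7] = (-12)-1 = -13 → [2, 9, 8, 3, -2, -3, -12, -13]
sum = -8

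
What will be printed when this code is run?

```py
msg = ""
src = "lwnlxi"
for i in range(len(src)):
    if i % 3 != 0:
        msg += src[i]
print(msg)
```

wnxi

i=0: skip
i=1: add 'w' → 'w'
i=2: add 'n' → 'wn'
i=3: skip
i=4: add 'x' → 'wnx'
i=5: add 'i' → 'wnxi'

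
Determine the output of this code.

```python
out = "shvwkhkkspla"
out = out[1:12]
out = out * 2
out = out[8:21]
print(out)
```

plahvwkhkkspl

slice [1:12] → 'hvwkhkkspla'
repeat ×2 → 'hvwkhkksplahvwkhkkspla'
slice [8:21] → 'plahvwkhkkspl'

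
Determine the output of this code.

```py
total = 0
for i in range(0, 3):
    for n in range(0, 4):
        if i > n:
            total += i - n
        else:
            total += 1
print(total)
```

i=0,n=0: not 0>0, total = 0+1 = 1
i=0,n=1: not 0>1, total = 1+1 = 2
i=0,n=2: not 0>2, total = 2+1 = 3
i=0,n=3: not 0>3, total = 3+1 = 4
i=1,n=0: 1>0, total = 4+1 = 5
i=1,n=1: not 1>1, total = 5+1 = 6
i=1,n=2: not 1>2, total = 6+1 = 7
i=1,n=3: not 1>3, total = 7+1 = 8
i=2,n=0: 2>0, total = 8+2 = 10
i=2,n=1: 2>1, total = 10+1 = 11
i=2,n=2: not 2>2, total = 11+1 = 12
i=2,n=3: not 2>3, total = 12+1 = 13

13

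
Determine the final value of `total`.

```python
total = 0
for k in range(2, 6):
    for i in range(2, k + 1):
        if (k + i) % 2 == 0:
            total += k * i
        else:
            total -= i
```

66

k=2,i=2: even sum, total = 0+4 = 4
k=3,i=2: odd sum, total = 4-2 = 2
k=3,i=3: even sum, total = 2+9 = 11
k=4,i=2: even sum, total = 11+8 = 19
k=4,i=3: odd sum, total = 19-3 = 16
k=4,i=4: even sum, total = 16+16 = 32
k=5,i=2: odd sum, total = 32-2 = 30
k=5,i=3: even sum, total = 30+15 = 45
k=5,i=4: odd sum, total = 45-4 = 41
k=5,i=5: even sum, total = 41+25 = 66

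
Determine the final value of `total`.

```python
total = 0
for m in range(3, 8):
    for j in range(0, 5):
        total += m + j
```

m=3,j=0: total = 0+3 = 3
m=3,j=1: total = 3+4 = 7
m=3,j=2: total = 7+5 = 12
m=3,j=3: total = 12+6 = 18
m=3,j=4: total = 18+7 = 25
m=4,j=0: total = 25+4 = 29
m=4,j=1: total = 29+5 = 34
m=4,j=2: total = 34+6 = 40
m=4,j=3: total = 40+7 = 47
m=4,j=4: total = 47+8 = 55
m=5,j=0: total = 55+5 = 60
m=5,j=1: total = 60+6 = 66
m=5,j=2: total = 66+7 = 73
m=5,j=3: total = 73+8 = 81
m=5,j=4: total = 81+9 = 90
m=6,j=0: total = 90+6 = 96
m=6,j=1: total = 96+7 = 103
m=6,j=2: total = 103+8 = 111
m=6,j=3: total = 111+9 = 120
m=6,j=4: total = 120+10 = 130
m=7,j=0: total = 130+7 = 137
m=7,j=1: total = 137+8 = 145
m=7,j=2: total = 145+9 = 154
m=7,j=3: total = 154+10 = 164
m=7,j=4: total = 164+11 = 175

175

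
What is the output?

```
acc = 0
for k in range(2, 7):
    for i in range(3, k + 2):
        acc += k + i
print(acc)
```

k=2,i=3: acc = 0+5 = 5
k=3,i=3: acc = 5+6 = 11
k=3,i=4: acc = 11+7 = 18
k=4,i=3: acc = 18+7 = 25
k=4,i=4: acc = 25+8 = 33
k=4,i=5: acc = 33+9 = 42
k=5,i=3: acc = 42+8 = 50
k=5,i=4: acc = 50+9 = 59
k=5,i=5: acc = 59+10 = 69
k=5,i=6: acc = 69+11 = 80
k=6,i=3: acc = 80+9 = 89
k=6,i=4: acc = 89+10 = 99
k=6,i=5: acc = 99+11 = 110
k=6,i=6: acc = 110+12 = 122
k=6,i=7: acc = 122+13 = 135

135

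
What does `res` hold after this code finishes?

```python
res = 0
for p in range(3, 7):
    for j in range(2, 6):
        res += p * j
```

p=3,j=2: res = 0+6 = 6
p=3,j=3: res = 6+9 = 15
p=3,j=4: res = 15+12 = 27
p=3,j=5: res = 27+15 = 42
p=4,j=2: res = 42+8 = 50
p=4,j=3: res = 50+12 = 62
p=4,j=4: res = 62+16 = 78
p=4,j=5: res = 78+20 = 98
p=5,j=2: res = 98+10 = 108
p=5,j=3: res = 108+15 = 123
p=5,j=4: res = 123+20 = 143
p=5,j=5: res = 143+25 = 168
p=6,j=2: res = 168+12 = 180
p=6,j=3: res = 180+18 = 198
p=6,j=4: res = 198+24 = 222
p=6,j=5: res = 222+30 = 252

252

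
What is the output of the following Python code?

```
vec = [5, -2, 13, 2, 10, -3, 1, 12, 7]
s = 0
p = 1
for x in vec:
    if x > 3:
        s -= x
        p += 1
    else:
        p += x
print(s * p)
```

x=5: >3, s = 0-5 = -5; p=2
x=-2: not >3; p=0
x=13: >3, s = (-5)-13 = -18; p=1
x=2: not >3; p=3
x=10: >3, s = (-18)-10 = -28; p=4
x=-3: not >3; p=1
x=1: not >3; p=2
x=12: >3, s = (-28)-12 = -40; p=3
x=7: >3, s = (-40)-7 = -47; p=4
s*p = (-47)*4 = -188

-188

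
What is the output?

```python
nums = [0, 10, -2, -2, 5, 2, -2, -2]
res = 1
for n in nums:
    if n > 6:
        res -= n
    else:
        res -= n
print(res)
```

-8

n=0: not >6, res = 1-0 = 1
n=10: >6, res = 1-10 = -9
n=-2: not >6, res = (-9)-(-2) = -7
n=-2: not >6, res = (-7)-(-2) = -5
n=5: not >6, res = (-5)-5 = -10
n=2: not >6, res = (-10)-2 = -12
n=-2: not >6, res = (-12)-(-2) = -10
n=-2: not >6, res = (-10)-(-2) = -8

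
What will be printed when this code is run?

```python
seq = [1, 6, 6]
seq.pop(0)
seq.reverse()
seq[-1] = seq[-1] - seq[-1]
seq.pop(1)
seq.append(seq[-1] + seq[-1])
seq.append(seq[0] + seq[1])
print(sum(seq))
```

pop(0) removes 1 → [6, 6]
reverse → [6, 6]
seq[-1] = seq[-1]-seq[-1] = 6-6 = 0 → [6, 0]
pop(1) removes 0 → [6]
append seq[-1]+seq[-1] = 6+6 = 12 → [6, 12]
append seq[0]+seq[1] = 6+12 = 18 → [6, 12, 18]
sum = 36

36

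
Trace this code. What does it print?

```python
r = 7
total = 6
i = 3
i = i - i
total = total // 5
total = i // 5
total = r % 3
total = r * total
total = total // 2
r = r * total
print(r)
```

i = 3-3 = 0
total = 6//5 = 1
total = 0//5 = 0
total = 7%3 = 1
total = 7*1 = 7
total = 7//2 = 3
r = 7*3 = 21

21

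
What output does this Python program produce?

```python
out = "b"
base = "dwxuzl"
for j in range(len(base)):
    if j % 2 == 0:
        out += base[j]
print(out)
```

j=0: add 'd' → 'bd'
j=1: skip
j=2: add 'x' → 'bdx'
j=3: skip
j=4: add 'z' → 'bdxz'
j=5: skip

bdxz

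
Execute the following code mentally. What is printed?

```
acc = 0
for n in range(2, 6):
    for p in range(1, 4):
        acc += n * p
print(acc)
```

n=2,p=1: acc = 0+2 = 2
n=2,p=2: acc = 2+4 = 6
n=2,p=3: acc = 6+6 = 12
n=3,p=1: acc = 12+3 = 15
n=3,p=2: acc = 15+6 = 21
n=3,p=3: acc = 21+9 = 30
n=4,p=1: acc = 30+4 = 34
n=4,p=2: acc = 34+8 = 42
n=4,p=3: acc = 42+12 = 54
n=5,p=1: acc = 54+5 = 59
n=5,p=2: acc = 59+10 = 69
n=5,p=3: acc = 69+15 = 84

84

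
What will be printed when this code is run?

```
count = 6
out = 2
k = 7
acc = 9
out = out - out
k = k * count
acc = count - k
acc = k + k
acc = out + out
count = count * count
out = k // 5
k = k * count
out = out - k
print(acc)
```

out = 2-2 = 0
k = 7*6 = 42
acc = 6-42 = -36
acc = 42+42 = 84
acc = 0+0 = 0
count = 6*6 = 36
out = 42//5 = 8
k = 42*36 = 1512
out = 8-1512 = -1504

0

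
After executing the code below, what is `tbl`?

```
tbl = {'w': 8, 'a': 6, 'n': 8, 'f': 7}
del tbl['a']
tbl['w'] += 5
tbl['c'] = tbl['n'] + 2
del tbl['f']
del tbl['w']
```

{'n': 8, 'c': 10}

del 'a' → {'w': 8, 'n': 8, 'f': 7}
tbl['w'] = 8+5 = 13 → {'w': 13, 'n': 8, 'f': 7}
tbl['c'] = tbl['n']+2 = 10 → {'w': 13, 'n': 8, 'f': 7, 'c': 10}
del 'f' → {'w': 13, 'n': 8, 'c': 10}
del 'w' → {'n': 8, 'c': 10}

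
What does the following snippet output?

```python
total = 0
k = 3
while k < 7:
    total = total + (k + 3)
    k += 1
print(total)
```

30

k=3: total = 0+6 = 6
k=4: total = 6+7 = 13
k=5: total = 13+8 = 21
k=6: total = 21+9 = 30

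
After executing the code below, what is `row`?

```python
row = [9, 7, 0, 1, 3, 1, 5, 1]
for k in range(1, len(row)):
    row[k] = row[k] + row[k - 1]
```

k=1: row[1] = 7+9 = 16 → [9, 16, 0, 1, 3, 1, 5, 1]
k=2: row[2] = 0+16 = 16 → [9, 16, 16, 1, 3, 1, 5, 1]
k=3: row[3] = 1+16 = 17 → [9, 16, 16, 17, 3, 1, 5, 1]
k=4: row[4] = 3+17 = 20 → [9, 16, 16, 17, 20, 1, 5, 1]
k=5: row[5] = 1+20 = 21 → [9, 16, 16, 17, 20, 21, 5, 1]
k=6: row[6] = 5+21 = 26 → [9, 16, 16, 17, 20, 21, 26, 1]
k=7: row[7] = 1+26 = 27 → [9, 16, 16, 17, 20, 21, 26, 27]

[9, 16, 16, 17, 20, 21, 26, 27]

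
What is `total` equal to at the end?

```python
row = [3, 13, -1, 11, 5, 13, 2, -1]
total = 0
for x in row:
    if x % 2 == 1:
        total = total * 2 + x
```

x=3: odd, total = 0*2+3 = 3
x=13: odd, total = 3*2+13 = 19
x=-1: odd, total = 19*2+(-1) = 37
x=11: odd, total = 37*2+11 = 85
x=5: odd, total = 85*2+5 = 175
x=13: odd, total = 175*2+13 = 363
x=2: not odd
x=-1: odd, total = 363*2+(-1) = 725

725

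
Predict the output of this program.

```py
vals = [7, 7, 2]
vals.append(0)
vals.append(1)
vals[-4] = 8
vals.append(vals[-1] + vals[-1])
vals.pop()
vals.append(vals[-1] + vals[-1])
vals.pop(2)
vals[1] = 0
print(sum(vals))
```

10

append 0 → [7, 7, 2, 0]
append 1 → [7, 7, 2, 0, 1]
vals[-4] = 8 → [7, 8, 2, 0, 1]
append vals[-1]+vals[-1] = 1+1 = 2 → [7, 8, 2, 0, 1, 2]
pop() removes 2 → [7, 8, 2, 0, 1]
append vals[-1]+vals[-1] = 1+1 = 2 → [7, 8, 2, 0, 1, 2]
pop(2) removes 2 → [7, 8, 0, 1, 2]
vals[1] = 0 → [7, 0, 0, 1, 2]
sum = 10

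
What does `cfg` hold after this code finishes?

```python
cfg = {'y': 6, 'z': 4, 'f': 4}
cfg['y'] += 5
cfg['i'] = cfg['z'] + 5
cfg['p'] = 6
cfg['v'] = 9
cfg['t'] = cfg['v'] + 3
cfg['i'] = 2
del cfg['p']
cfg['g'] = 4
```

{'y': 11, 'z': 4, 'f': 4, 'i': 2, 'v': 9, 't': 12, 'g': 4}

cfg['y'] = 6+5 = 11 → {'y': 11, 'z': 4, 'f': 4}
cfg['i'] = cfg['z']+5 = 9 → {'y': 11, 'z': 4, 'f': 4, 'i': 9}
cfg['p'] = 6 → {'y': 11, 'z': 4, 'f': 4, 'i': 9, 'p': 6}
cfg['v'] = 9 → {'y': 11, 'z': 4, 'f': 4, 'i': 9, 'p': 6, 'v': 9}
cfg['t'] = cfg['v']+3 = 12 → {'y': 11, 'z': 4, 'f': 4, 'i': 9, 'p': 6, 'v': 9, 't': 12}
cfg['i'] = 2 → {'y': 11, 'z': 4, 'f': 4, 'i': 2, 'p': 6, 'v': 9, 't': 12}
del 'p' → {'y': 11, 'z': 4, 'f': 4, 'i': 2, 'v': 9, 't': 12}
cfg['g'] = 4 → {'y': 11, 'z': 4, 'f': 4, 'i': 2, 'v': 9, 't': 12, 'g': 4}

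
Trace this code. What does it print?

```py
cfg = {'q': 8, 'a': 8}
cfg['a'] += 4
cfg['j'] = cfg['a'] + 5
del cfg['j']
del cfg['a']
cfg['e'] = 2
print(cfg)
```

cfg['a'] = 8+4 = 12 → {'q': 8, 'a': 12}
cfg['j'] = cfg['a']+5 = 17 → {'q': 8, 'a': 12, 'j': 17}
del 'j' → {'q': 8, 'a': 12}
del 'a' → {'q': 8}
cfg['e'] = 2 → {'q': 8, 'e': 2}

{'q': 8, 'e': 2}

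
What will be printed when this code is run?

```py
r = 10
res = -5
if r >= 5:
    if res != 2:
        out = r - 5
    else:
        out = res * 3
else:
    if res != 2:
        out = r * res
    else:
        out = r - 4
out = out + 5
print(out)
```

10

r=10, res=-5
r >= 5 is True; res != 2 is True
→ out = r - 5 = 5
out = 5+5 = 10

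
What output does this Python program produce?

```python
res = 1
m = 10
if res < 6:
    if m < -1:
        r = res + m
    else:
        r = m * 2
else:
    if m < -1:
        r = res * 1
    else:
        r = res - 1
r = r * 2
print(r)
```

res=1, m=10
res < 6 is True; m < -1 is False
→ r = m * 2 = 20
r = 20*2 = 40

40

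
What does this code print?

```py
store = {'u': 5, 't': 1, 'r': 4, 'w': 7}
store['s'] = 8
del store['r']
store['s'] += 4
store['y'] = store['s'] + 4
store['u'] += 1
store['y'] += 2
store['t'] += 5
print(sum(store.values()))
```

49

store['s'] = 8 → {'u': 5, 't': 1, 'r': 4, 'w': 7, 's': 8}
del 'r' → {'u': 5, 't': 1, 'w': 7, 's': 8}
store['s'] = 8+4 = 12 → {'u': 5, 't': 1, 'w': 7, 's': 12}
store['y'] = store['s']+4 = 16 → {'u': 5, 't': 1, 'w': 7, 's': 12, 'y': 16}
store['u'] = 5+1 = 6 → {'u': 6, 't': 1, 'w': 7, 's': 12, 'y': 16}
store['y'] = 16+2 = 18 → {'u': 6, 't': 1, 'w': 7, 's': 12, 'y': 18}
store['t'] = 1+5 = 6 → {'u': 6, 't': 6, 'w': 7, 's': 12, 'y': 18}
sum of values = 49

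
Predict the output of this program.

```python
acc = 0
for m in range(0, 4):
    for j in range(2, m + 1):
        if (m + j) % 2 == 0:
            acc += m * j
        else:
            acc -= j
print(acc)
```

11

m=2,j=2: even sum, acc = 0+4 = 4
m=3,j=2: odd sum, acc = 4-2 = 2
m=3,j=3: even sum, acc = 2+9 = 11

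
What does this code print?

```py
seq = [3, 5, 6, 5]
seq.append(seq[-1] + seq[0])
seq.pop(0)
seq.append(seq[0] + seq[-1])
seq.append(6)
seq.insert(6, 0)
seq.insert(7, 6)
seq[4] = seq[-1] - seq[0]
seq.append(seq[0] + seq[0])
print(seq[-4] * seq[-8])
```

36

append seq[-1]+seq[0] = 5+3 = 8 → [3, 5, 6, 5, 8]
pop(0) removes 3 → [5, 6, 5, 8]
append seq[0]+seq[-1] = 5+8 = 13 → [5, 6, 5, 8, 13]
append 6 → [5, 6, 5, 8, 13, 6]
insert 0 at 6 → [5, 6, 5, 8, 13, 6, 0]
insert 6 at 7 → [5, 6, 5, 8, 13, 6, 0, 6]
seq[4] = seq[-1]-seq[0] = 6-5 = 1 → [5, 6, 5, 8, 1, 6, 0, 6]
append seq[0]+seq[0] = 5+5 = 10 → [5, 6, 5, 8, 1, 6, 0, 6, 10]
seq[-4]*seq[-8] = 6*6 = 36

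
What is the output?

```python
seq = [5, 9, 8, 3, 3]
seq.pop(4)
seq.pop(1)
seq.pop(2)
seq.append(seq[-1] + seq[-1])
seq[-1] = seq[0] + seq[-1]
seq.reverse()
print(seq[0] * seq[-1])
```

pop(4) removes 3 → [5, 9, 8, 3]
pop(1) removes 9 → [5, 8, 3]
pop(2) removes 3 → [5, 8]
append seq[-1]+seq[-1] = 8+8 = 16 → [5, 8, 16]
seq[-1] = seq[0]+seq[-1] = 5+16 = 21 → [5, 8, 21]
reverse → [21, 8, 5]
seq[0]*seq[-1] = 21*5 = 105

105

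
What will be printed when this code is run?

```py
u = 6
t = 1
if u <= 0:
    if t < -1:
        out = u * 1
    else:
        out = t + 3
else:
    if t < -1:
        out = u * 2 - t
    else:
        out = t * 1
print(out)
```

u=6, t=1
u <= 0 is False; t < -1 is False
→ out = t * 1 = 1

1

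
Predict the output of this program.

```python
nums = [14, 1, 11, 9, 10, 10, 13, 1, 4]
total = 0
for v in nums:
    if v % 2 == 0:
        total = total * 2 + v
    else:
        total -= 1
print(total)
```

v=14: even, total = 0*2+14 = 14
v=1: not even, total = 14-1 = 13
v=11: not even, total = 13-1 = 12
v=9: not even, total = 12-1 = 11
v=10: even, total = 11*2+10 = 32
v=10: even, total = 32*2+10 = 74
v=13: not even, total = 74-1 = 73
v=1: not even, total = 73-1 = 72
v=4: even, total = 72*2+4 = 148

148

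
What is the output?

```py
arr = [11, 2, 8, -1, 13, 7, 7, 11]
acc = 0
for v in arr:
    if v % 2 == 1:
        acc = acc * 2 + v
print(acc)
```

v=11: odd, acc = 0*2+11 = 11
v=2: not odd
v=8: not odd
v=-1: odd, acc = 11*2+(-1) = 21
v=13: odd, acc = 21*2+13 = 55
v=7: odd, acc = 55*2+7 = 117
v=7: odd, acc = 117*2+7 = 241
v=11: odd, acc = 241*2+11 = 493

493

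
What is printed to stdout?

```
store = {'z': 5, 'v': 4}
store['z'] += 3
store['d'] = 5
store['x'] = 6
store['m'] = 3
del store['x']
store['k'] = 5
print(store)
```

store['z'] = 5+3 = 8 → {'z': 8, 'v': 4}
store['d'] = 5 → {'z': 8, 'v': 4, 'd': 5}
store['x'] = 6 → {'z': 8, 'v': 4, 'd': 5, 'x': 6}
store['m'] = 3 → {'z': 8, 'v': 4, 'd': 5, 'x': 6, 'm': 3}
del 'x' → {'z': 8, 'v': 4, 'd': 5, 'm': 3}
store['k'] = 5 → {'z': 8, 'v': 4, 'd': 5, 'm': 3, 'k': 5}

{'z': 8, 'v': 4, 'd': 5, 'm': 3, 'k': 5}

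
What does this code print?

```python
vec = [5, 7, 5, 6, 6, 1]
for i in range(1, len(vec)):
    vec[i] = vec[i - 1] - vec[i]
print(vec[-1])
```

-20

i=1: vec[1] = 5-7 = -2 → [5, -2, 5, 6, 6, 1]
i=2: vec[2] = (-2)-5 = -7 → [5, -2, -7, 6, 6, 1]
i=3: vec[3] = (-7)-6 = -13 → [5, -2, -7, -13, 6, 1]
i=4: vec[4] = (-13)-6 = -19 → [5, -2, -7, -13, -19, 1]
i=5: vec[5] = (-19)-1 = -20 → [5, -2, -7, -13, -19, -20]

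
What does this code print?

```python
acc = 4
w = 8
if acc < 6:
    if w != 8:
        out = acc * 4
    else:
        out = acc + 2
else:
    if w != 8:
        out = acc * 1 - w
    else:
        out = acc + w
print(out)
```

acc=4, w=8
acc < 6 is True; w != 8 is False
→ out = acc + 2 = 6

6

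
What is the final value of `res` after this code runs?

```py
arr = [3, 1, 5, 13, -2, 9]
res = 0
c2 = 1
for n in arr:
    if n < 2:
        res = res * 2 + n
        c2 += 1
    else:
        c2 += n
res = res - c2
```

-33

n=3: not <2; c2=4
n=1: <2, res = 0*2+1 = 1; c2=5
n=5: not <2; c2=10
n=13: not <2; c2=23
n=-2: <2, res = 1*2+(-2) = 0; c2=24
n=9: not <2; c2=33
res-c2 = 0-33 = -33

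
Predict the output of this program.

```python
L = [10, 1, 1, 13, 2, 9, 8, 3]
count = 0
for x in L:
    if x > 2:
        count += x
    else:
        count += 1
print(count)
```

x=10: >2, count = 0+10 = 10
x=1: not >2, count = 10+1 = 11
x=1: not >2, count = 11+1 = 12
x=13: >2, count = 12+13 = 25
x=2: not >2, count = 25+1 = 26
x=9: >2, count = 26+9 = 35
x=8: >2, count = 35+8 = 43
x=3: >2, count = 43+3 = 46

46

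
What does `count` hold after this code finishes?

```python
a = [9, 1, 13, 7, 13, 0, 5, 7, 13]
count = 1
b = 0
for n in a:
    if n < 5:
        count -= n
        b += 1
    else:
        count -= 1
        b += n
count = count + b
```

n=9: not <5, count = 1-1 = 0; b=9
n=1: <5, count = 0-1 = -1; b=10
n=13: not <5, count = (-1)-1 = -2; b=23
n=7: not <5, count = (-2)-1 = -3; b=30
n=13: not <5, count = (-3)-1 = -4; b=43
n=0: <5, count = (-4)-0 = -4; b=44
n=5: not <5, count = (-4)-1 = -5; b=49
n=7: not <5, count = (-5)-1 = -6; b=56
n=13: not <5, count = (-6)-1 = -7; b=69
count+b = (-7)+69 = 62

62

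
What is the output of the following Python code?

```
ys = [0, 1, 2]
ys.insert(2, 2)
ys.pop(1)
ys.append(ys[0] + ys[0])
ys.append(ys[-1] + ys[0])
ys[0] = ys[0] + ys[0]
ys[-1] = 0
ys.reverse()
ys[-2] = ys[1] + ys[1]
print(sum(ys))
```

2

insert 2 at 2 → [0, 1, 2, 2]
pop(1) removes 1 → [0, 2, 2]
append ys[0]+ys[0] = 0+0 = 0 → [0, 2, 2, 0]
append ys[-1]+ys[0] = 0+0 = 0 → [0, 2, 2, 0, 0]
ys[0] = ys[0]+ys[0] = 0+0 = 0 → [0, 2, 2, 0, 0]
ys[-1] = 0 → [0, 2, 2, 0, 0]
reverse → [0, 0, 2, 2, 0]
ys[-2] = ys[1]+ys[1] = 0+0 = 0 → [0, 0, 2, 0, 0]
sum = 2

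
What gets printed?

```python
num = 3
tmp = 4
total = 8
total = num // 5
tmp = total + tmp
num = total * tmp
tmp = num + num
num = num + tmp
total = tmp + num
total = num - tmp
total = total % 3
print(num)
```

total = 3//5 = 0
tmp = 0+4 = 4
num = 0*4 = 0
tmp = 0+0 = 0
num = 0+0 = 0
total = 0+0 = 0
total = 0-0 = 0
total = 0%3 = 0

0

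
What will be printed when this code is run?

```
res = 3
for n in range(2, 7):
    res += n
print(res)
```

23

n=2: res = 3+2 = 5
n=3: res = 5+3 = 8
n=4: res = 8+4 = 12
n=5: res = 12+5 = 17
n=6: res = 17+6 = 23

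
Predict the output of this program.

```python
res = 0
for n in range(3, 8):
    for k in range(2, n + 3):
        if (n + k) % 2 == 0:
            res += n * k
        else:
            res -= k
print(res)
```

374

n=3,k=2: odd sum, res = 0-2 = -2
n=3,k=3: even sum, res = (-2)+9 = 7
n=3,k=4: odd sum, res = 7-4 = 3
n=3,k=5: even sum, res = 3+15 = 18
n=4,k=2: even sum, res = 18+8 = 26
n=4,k=3: odd sum, res = 26-3 = 23
n=4,k=4: even sum, res = 23+16 = 39
n=4,k=5: odd sum, res = 39-5 = 34
n=4,k=6: even sum, res = 34+24 = 58
n=5,k=2: odd sum, res = 58-2 = 56
n=5,k=3: even sum, res = 56+15 = 71
n=5,k=4: odd sum, res = 71-4 = 67
n=5,k=5: even sum, res = 67+25 = 92
n=5,k=6: odd sum, res = 92-6 = 86
n=5,k=7: even sum, res = 86+35 = 121
n=6,k=2: even sum, res = 121+12 = 133
n=6,k=3: odd sum, res = 133-3 = 130
n=6,k=4: even sum, res = 130+24 = 154
n=6,k=5: odd sum, res = 154-5 = 149
n=6,k=6: even sum, res = 149+36 = 185
n=6,k=7: odd sum, res = 185-7 = 178
n=6,k=8: even sum, res = 178+48 = 226
n=7,k=2: odd sum, res = 226-2 = 224
n=7,k=3: even sum, res = 224+21 = 245
n=7,k=4: odd sum, res = 245-4 = 241
n=7,k=5: even sum, res = 241+35 = 276
n=7,k=6: odd sum, res = 276-6 = 270
n=7,k=7: even sum, res = 270+49 = 319
n=7,k=8: odd sum, res = 319-8 = 311
n=7,k=9: even sum, res = 311+63 = 374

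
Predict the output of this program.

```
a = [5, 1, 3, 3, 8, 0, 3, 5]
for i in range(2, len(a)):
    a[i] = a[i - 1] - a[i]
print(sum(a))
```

-64

i=2: a[2] = 1-3 = -2 → [5, 1, -2, 3, 8, 0, 3, 5]
i=3: a[3] = (-2)-3 = -5 → [5, 1, -2, -5, 8, 0, 3, 5]
i=4: a[4] = (-5)-8 = -13 → [5, 1, -2, -5, -13, 0, 3, 5]
i=5: a[5] = (-13)-0 = -13 → [5, 1, -2, -5, -13, -13, 3, 5]
i=6: a[6] = (-13)-3 = -16 → [5, 1, -2, -5, -13, -13, -16, 5]
i=7: a[7] = (-16)-5 = -21 → [5, 1, -2, -5, -13, -13, -16, -21]
sum = -64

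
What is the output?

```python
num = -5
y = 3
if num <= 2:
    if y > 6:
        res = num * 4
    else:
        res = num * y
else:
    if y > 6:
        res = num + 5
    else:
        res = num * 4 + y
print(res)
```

-15

num=-5, y=3
num <= 2 is True; y > 6 is False
→ res = num * y = -15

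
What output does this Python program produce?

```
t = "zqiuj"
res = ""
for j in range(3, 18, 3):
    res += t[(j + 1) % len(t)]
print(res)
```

j=3: add t[4]='j' → 'j'
j=6: add t[2]='i' → 'ji'
j=9: add t[0]='z' → 'jiz'
j=12: add t[3]='u' → 'jizu'
j=15: add t[1]='q' → 'jizuq'

jizuq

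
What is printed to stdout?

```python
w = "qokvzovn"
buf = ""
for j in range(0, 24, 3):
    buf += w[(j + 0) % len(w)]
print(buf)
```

j=0: add w[0]='q' → 'q'
j=3: add w[3]='v' → 'qv'
j=6: add w[6]='v' → 'qvv'
j=9: add w[1]='o' → 'qvvo'
j=12: add w[4]='z' → 'qvvoz'
j=15: add w[7]='n' → 'qvvozn'
j=18: add w[2]='k' → 'qvvoznk'
j=21: add w[5]='o' → 'qvvoznko'

qvvoznko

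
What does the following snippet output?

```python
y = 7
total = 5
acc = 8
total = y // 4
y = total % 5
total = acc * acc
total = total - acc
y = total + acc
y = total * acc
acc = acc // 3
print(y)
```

448

total = 7//4 = 1
y = 1%5 = 1
total = 8*8 = 64
total = 64-8 = 56
y = 56+8 = 64
y = 56*8 = 448
acc = 8//3 = 2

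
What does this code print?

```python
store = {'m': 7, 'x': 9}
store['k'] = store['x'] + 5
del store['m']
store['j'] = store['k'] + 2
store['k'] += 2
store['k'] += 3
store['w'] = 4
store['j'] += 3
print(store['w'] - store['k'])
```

-15

store['k'] = store['x']+5 = 14 → {'m': 7, 'x': 9, 'k': 14}
del 'm' → {'x': 9, 'k': 14}
store['j'] = store['k']+2 = 16 → {'x': 9, 'k': 14, 'j': 16}
store['k'] = 14+2 = 16 → {'x': 9, 'k': 16, 'j': 16}
store['k'] = 16+3 = 19 → {'x': 9, 'k': 19, 'j': 16}
store['w'] = 4 → {'x': 9, 'k': 19, 'j': 16, 'w': 4}
store['j'] = 16+3 = 19 → {'x': 9, 'k': 19, 'j': 19, 'w': 4}
store['w']-store['k'] = 4-19 = -15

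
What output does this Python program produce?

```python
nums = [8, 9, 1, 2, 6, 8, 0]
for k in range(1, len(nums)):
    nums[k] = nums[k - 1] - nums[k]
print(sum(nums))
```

-45

k=1: nums[1] = 8-9 = -1 → [8, -1, 1, 2, 6, 8, 0]
k=2: nums[2] = (-1)-1 = -2 → [8, -1, -2, 2, 6, 8, 0]
k=3: nums[3] = (-2)-2 = -4 → [8, -1, -2, -4, 6, 8, 0]
k=4: nums[4] = (-4)-6 = -10 → [8, -1, -2, -4, -10, 8, 0]
k=5: nums[5] = (-10)-8 = -18 → [8, -1, -2, -4, -10, -18, 0]
k=6: nums[6] = (-18)-0 = -18 → [8, -1, -2, -4, -10, -18, -18]
sum = -45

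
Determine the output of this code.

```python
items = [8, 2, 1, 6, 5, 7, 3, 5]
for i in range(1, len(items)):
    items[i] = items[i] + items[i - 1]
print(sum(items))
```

i=1: items[1] = 2+8 = 10 → [8, 10, 1, 6, 5, 7, 3, 5]
i=2: items[2] = 1+10 = 11 → [8, 10, 11, 6, 5, 7, 3, 5]
i=3: items[3] = 6+11 = 17 → [8, 10, 11, 17, 5, 7, 3, 5]
i=4: items[4] = 5+17 = 22 → [8, 10, 11, 17, 22, 7, 3, 5]
i=5: items[5] = 7+22 = 29 → [8, 10, 11, 17, 22, 29, 3, 5]
i=6: items[6] = 3+29 = 32 → [8, 10, 11, 17, 22, 29, 32, 5]
i=7: items[7] = 5+32 = 37 → [8, 10, 11, 17, 22, 29, 32, 37]
sum = 166

166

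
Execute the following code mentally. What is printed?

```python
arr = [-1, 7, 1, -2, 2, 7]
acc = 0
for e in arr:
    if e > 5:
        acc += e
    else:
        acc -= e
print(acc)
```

14

e=-1: not >5, acc = 0-(-1) = 1
e=7: >5, acc = 1+7 = 8
e=1: not >5, acc = 8-1 = 7
e=-2: not >5, acc = 7-(-2) = 9
e=2: not >5, acc = 9-2 = 7
e=7: >5, acc = 7+7 = 14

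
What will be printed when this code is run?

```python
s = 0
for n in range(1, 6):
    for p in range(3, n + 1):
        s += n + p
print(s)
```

n=3,p=3: s = 0+6 = 6
n=4,p=3: s = 6+7 = 13
n=4,p=4: s = 13+8 = 21
n=5,p=3: s = 21+8 = 29
n=5,p=4: s = 29+9 = 38
n=5,p=5: s = 38+10 = 48

48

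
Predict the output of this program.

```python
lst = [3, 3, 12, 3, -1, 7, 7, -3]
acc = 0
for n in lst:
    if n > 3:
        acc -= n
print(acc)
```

n=3: not >3
n=3: not >3
n=12: >3, acc = 0-12 = -12
n=3: not >3
n=-1: not >3
n=7: >3, acc = (-12)-7 = -19
n=7: >3, acc = (-19)-7 = -26
n=-3: not >3

-26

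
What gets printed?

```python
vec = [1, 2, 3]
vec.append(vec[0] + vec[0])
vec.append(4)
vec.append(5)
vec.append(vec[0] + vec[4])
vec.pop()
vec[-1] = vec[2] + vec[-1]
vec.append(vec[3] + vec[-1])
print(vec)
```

[1, 2, 3, 2, 4, 8, 10]

append vec[0]+vec[0] = 1+1 = 2 → [1, 2, 3, 2]
append 4 → [1, 2, 3, 2, 4]
append 5 → [1, 2, 3, 2, 4, 5]
append vec[0]+vec[4] = 1+4 = 5 → [1, 2, 3, 2, 4, 5, 5]
pop() removes 5 → [1, 2, 3, 2, 4, 5]
vec[-1] = vec[2]+vec[-1] = 3+5 = 8 → [1, 2, 3, 2, 4, 8]
append vec[3]+vec[-1] = 2+8 = 10 → [1, 2, 3, 2, 4, 8, 10]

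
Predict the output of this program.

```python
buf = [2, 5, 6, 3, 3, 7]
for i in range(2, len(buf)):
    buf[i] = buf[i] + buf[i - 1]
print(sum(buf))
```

73

i=2: buf[2] = 6+5 = 11 → [2, 5, 11, 3, 3, 7]
i=3: buf[3] = 3+11 = 14 → [2, 5, 11, 14, 3, 7]
i=4: buf[4] = 3+14 = 17 → [2, 5, 11, 14, 17, 7]
i=5: buf[5] = 7+17 = 24 → [2, 5, 11, 14, 17, 24]
sum = 73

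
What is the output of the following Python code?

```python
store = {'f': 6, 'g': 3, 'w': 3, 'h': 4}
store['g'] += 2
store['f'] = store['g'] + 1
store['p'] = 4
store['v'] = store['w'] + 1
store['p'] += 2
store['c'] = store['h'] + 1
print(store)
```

{'f': 6, 'g': 5, 'w': 3, 'h': 4, 'p': 6, 'v': 4, 'c': 5}

store['g'] = 3+2 = 5 → {'f': 6, 'g': 5, 'w': 3, 'h': 4}
store['f'] = store['g']+1 = 6 → {'f': 6, 'g': 5, 'w': 3, 'h': 4}
store['p'] = 4 → {'f': 6, 'g': 5, 'w': 3, 'h': 4, 'p': 4}
store['v'] = store['w']+1 = 4 → {'f': 6, 'g': 5, 'w': 3, 'h': 4, 'p': 4, 'v': 4}
store['p'] = 4+2 = 6 → {'f': 6, 'g': 5, 'w': 3, 'h': 4, 'p': 6, 'v': 4}
store['c'] = store['h']+1 = 5 → {'f': 6, 'g': 5, 'w': 3, 'h': 4, 'p': 6, 'v': 4, 'c': 5}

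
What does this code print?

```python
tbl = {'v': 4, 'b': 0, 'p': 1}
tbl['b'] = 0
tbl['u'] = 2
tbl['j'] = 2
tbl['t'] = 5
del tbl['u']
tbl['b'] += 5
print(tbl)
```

{'v': 4, 'b': 5, 'p': 1, 'j': 2, 't': 5}

tbl['b'] = 0 → {'v': 4, 'b': 0, 'p': 1}
tbl['u'] = 2 → {'v': 4, 'b': 0, 'p': 1, 'u': 2}
tbl['j'] = 2 → {'v': 4, 'b': 0, 'p': 1, 'u': 2, 'j': 2}
tbl['t'] = 5 → {'v': 4, 'b': 0, 'p': 1, 'u': 2, 'j': 2, 't': 5}
del 'u' → {'v': 4, 'b': 0, 'p': 1, 'j': 2, 't': 5}
tbl['b'] = 0+5 = 5 → {'v': 4, 'b': 5, 'p': 1, 'j': 2, 't': 5}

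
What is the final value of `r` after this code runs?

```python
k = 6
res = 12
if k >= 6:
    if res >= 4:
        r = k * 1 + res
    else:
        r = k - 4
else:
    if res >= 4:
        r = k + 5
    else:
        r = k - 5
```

k=6, res=12
k >= 6 is True; res >= 4 is True
→ r = k * 1 + res = 18

18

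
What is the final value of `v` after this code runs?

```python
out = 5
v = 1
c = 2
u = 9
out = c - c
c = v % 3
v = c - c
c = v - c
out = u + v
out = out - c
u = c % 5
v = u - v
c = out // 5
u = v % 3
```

out = 2-2 = 0
c = 1%3 = 1
v = 1-1 = 0
c = 0-1 = -1
out = 9+0 = 9
out = 9-(-1) = 10
u = (-1)%5 = 4
v = 4-0 = 4
c = 10//5 = 2
u = 4%3 = 1

4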